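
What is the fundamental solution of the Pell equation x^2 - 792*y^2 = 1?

First expand sqrt(792) as a continued fraction. With x_i = (sqrt(792) + m_i)/d_i and (m_0, d_0) = (0, 1): a_0 = floor(sqrt(792)) = 28, since 28^2 = 784 <= 792 < 841 = 29^2.
Iterate m_{i+1} = d_i*a_i - m_i, d_{i+1} = (792 - m_{i+1}^2)/d_i, a_{i+1} = floor((a_0 + m_{i+1})/d_{i+1}):
  m_1 = 1*28 - 0 = 28, d_1 = (792 - 28^2)/1 = 8/1 = 8, a_1 = floor((28 + 28)/8) = 7.
  m_2 = 8*7 - 28 = 28, d_2 = (792 - 28^2)/8 = 8/8 = 1, a_2 = floor((28 + 28)/1) = 56.
  m_3 = 1*56 - 28 = 28, d_3 = (792 - 28^2)/1 = 8/1 = 8: (m_3, d_3) = (m_1, d_1) = (28, 8), so from here the quotients repeat a_1, a_2; the period length is 2.
So sqrt(792) = [28; (7, 56)] with period length k = 2.
k is even, so the fundamental solution of x^2 - 792y^2 = 1 is (p_{k-1}, q_{k-1}) = (p_1, q_1); compute convergents through index 1.
Convergents (p_i = a_i*p_{i-1} + p_{i-2}, q_i = a_i*q_{i-1} + q_{i-2} with p_{-2}=0, p_{-1}=1, q_{-2}=1, q_{-1}=0):
  i=0: a_0=28, p_0 = 28*1 + 0 = 28, q_0 = 28*0 + 1 = 1.
  i=1: a_1=7, p_1 = 7*28 + 1 = 197, q_1 = 7*1 + 0 = 7.
Check: 197^2 - 792*7^2 = 38809 - 38808 = 1, so (x, y) = (197, 7) solves the equation, and by the theorem it is the least positive solution.

(x, y) = (197, 7)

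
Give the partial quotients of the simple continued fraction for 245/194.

[1; 3, 1, 4, 10]

Run the Euclidean algorithm on 245 and 194; the successive quotients are the partial quotients a_0, a_1, ... (each step inverts the fractional part left over by the previous one):
  245 = 1*194 + 51, so a_0 = 1.
  194 = 3*51 + 41, so a_1 = 3.
  51 = 1*41 + 10, so a_2 = 1.
  41 = 4*10 + 1, so a_3 = 4.
  10 = 10*1 + 0, so a_4 = 10.
The remainder reaches 0 after 5 divisions, so the expansion has 5 partial quotients, read off in order.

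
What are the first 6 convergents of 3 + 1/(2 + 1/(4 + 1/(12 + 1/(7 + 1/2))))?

3/1, 7/2, 31/9, 379/110, 2684/779, 5747/1668

Using the convergent recurrence p_i = a_i*p_{i-1} + p_{i-2}, q_i = a_i*q_{i-1} + q_{i-2} with p_{-2}=0, p_{-1}=1, q_{-2}=1, q_{-1}=0:
  i=0: a_0=3, p_0 = 3*1 + 0 = 3, q_0 = 3*0 + 1 = 1.
  i=1: a_1=2, p_1 = 2*3 + 1 = 7, q_1 = 2*1 + 0 = 2.
  i=2: a_2=4, p_2 = 4*7 + 3 = 31, q_2 = 4*2 + 1 = 9.
  i=3: a_3=12, p_3 = 12*31 + 7 = 379, q_3 = 12*9 + 2 = 110.
  i=4: a_4=7, p_4 = 7*379 + 31 = 2684, q_4 = 7*110 + 9 = 779.
  i=5: a_5=2, p_5 = 2*2684 + 379 = 5747, q_5 = 2*779 + 110 = 1668.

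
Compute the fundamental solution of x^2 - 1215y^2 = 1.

(x, y) = (244, 7)

First expand sqrt(1215) as a continued fraction. With x_i = (sqrt(1215) + m_i)/d_i and (m_0, d_0) = (0, 1): a_0 = floor(sqrt(1215)) = 34, since 34^2 = 1156 <= 1215 < 1225 = 35^2.
Iterate m_{i+1} = d_i*a_i - m_i, d_{i+1} = (1215 - m_{i+1}^2)/d_i, a_{i+1} = floor((a_0 + m_{i+1})/d_{i+1}):
  m_1 = 1*34 - 0 = 34, d_1 = (1215 - 34^2)/1 = 59/1 = 59, a_1 = floor((34 + 34)/59) = 1.
  m_2 = 59*1 - 34 = 25, d_2 = (1215 - 25^2)/59 = 590/59 = 10, a_2 = floor((34 + 25)/10) = 5.
  m_3 = 10*5 - 25 = 25, d_3 = (1215 - 25^2)/10 = 590/10 = 59, a_3 = floor((34 + 25)/59) = 1.
  m_4 = 59*1 - 25 = 34, d_4 = (1215 - 34^2)/59 = 59/59 = 1, a_4 = floor((34 + 34)/1) = 68.
  m_5 = 1*68 - 34 = 34, d_5 = (1215 - 34^2)/1 = 59/1 = 59: (m_5, d_5) = (m_1, d_1) = (34, 59), so from here the quotients repeat a_1, ..., a_4; the period length is 4.
So sqrt(1215) = [34; (1, 5, 1, 68)] with period length k = 4.
k is even, so the fundamental solution of x^2 - 1215y^2 = 1 is (p_{k-1}, q_{k-1}) = (p_3, q_3); compute convergents through index 3.
Convergents (p_i = a_i*p_{i-1} + p_{i-2}, q_i = a_i*q_{i-1} + q_{i-2} with p_{-2}=0, p_{-1}=1, q_{-2}=1, q_{-1}=0):
  i=0: a_0=34, p_0 = 34*1 + 0 = 34, q_0 = 34*0 + 1 = 1.
  i=1: a_1=1, p_1 = 1*34 + 1 = 35, q_1 = 1*1 + 0 = 1.
  i=2: a_2=5, p_2 = 5*35 + 34 = 209, q_2 = 5*1 + 1 = 6.
  i=3: a_3=1, p_3 = 1*209 + 35 = 244, q_3 = 1*6 + 1 = 7.
Check: 244^2 - 1215*7^2 = 59536 - 59535 = 1, so (x, y) = (244, 7) solves the equation, and by the theorem it is the least positive solution.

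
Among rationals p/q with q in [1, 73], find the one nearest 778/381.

Expand x = 778/381 as a continued fraction with the Euclidean algorithm:
  778 = 2*381 + 16, so a_0 = 2.
  381 = 23*16 + 13, so a_1 = 23.
  16 = 1*13 + 3, so a_2 = 1.
  13 = 4*3 + 1, so a_3 = 4.
  3 = 3*1 + 0, so a_4 = 3.
so x = [2; 23, 1, 4, 3].
Convergents (p_i = a_i*p_{i-1} + p_{i-2}, q_i = a_i*q_{i-1} + q_{i-2} with p_{-2}=0, p_{-1}=1, q_{-2}=1, q_{-1}=0), until the denominator exceeds 73:
  i=0: a_0=2, p_0 = 2*1 + 0 = 2, q_0 = 2*0 + 1 = 1.
  i=1: a_1=23, p_1 = 23*2 + 1 = 47, q_1 = 23*1 + 0 = 23.
  i=2: a_2=1, p_2 = 1*47 + 2 = 49, q_2 = 1*23 + 1 = 24.
  i=3: a_3=4, p_3 = 4*49 + 47 = 243, q_3 = 4*24 + 23 = 119.
q_3 = 119 > 73, so the last convergent with denominator <= 73 is p_2/q_2 = 49/24.
The closest fraction with denominator <= 73 is either p_2/q_2 or the intermediate fraction (k*p_2 + p_1)/(k*q_2 + q_1) with the largest k >= 1 whose denominator stays <= 73; these approach x as k grows, and every other convergent or intermediate fraction in range is farther away.
Largest k: floor((73 - q_1)/q_2) = floor((73 - 23)/24) = 2.
That gives (2*49 + 47)/(2*24 + 23) = 145/71.
Compare the errors: |x - 49/24| = |778*24 - 49*381|/(381*24) = 3/9144, and |x - 145/71| = |778*71 - 145*381|/(381*71) = 7/27051.
Cross-multiplying, 7*9144 = 64008 < 81153 = 3*27051, so 7/27051 is smaller: the intermediate fraction 145/71 is closer to x than 49/24.

145/71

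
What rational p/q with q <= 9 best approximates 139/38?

Expand x = 139/38 as a continued fraction with the Euclidean algorithm:
  139 = 3*38 + 25, so a_0 = 3.
  38 = 1*25 + 13, so a_1 = 1.
  25 = 1*13 + 12, so a_2 = 1.
  13 = 1*12 + 1, so a_3 = 1.
  12 = 12*1 + 0, so a_4 = 12.
so x = [3; 1, 1, 1, 12].
Convergents (p_i = a_i*p_{i-1} + p_{i-2}, q_i = a_i*q_{i-1} + q_{i-2} with p_{-2}=0, p_{-1}=1, q_{-2}=1, q_{-1}=0), until the denominator exceeds 9:
  i=0: a_0=3, p_0 = 3*1 + 0 = 3, q_0 = 3*0 + 1 = 1.
  i=1: a_1=1, p_1 = 1*3 + 1 = 4, q_1 = 1*1 + 0 = 1.
  i=2: a_2=1, p_2 = 1*4 + 3 = 7, q_2 = 1*1 + 1 = 2.
  i=3: a_3=1, p_3 = 1*7 + 4 = 11, q_3 = 1*2 + 1 = 3.
  i=4: a_4=12, p_4 = 12*11 + 7 = 139, q_4 = 12*3 + 2 = 38.
q_4 = 38 > 9, so the last convergent with denominator <= 9 is p_3/q_3 = 11/3.
The closest fraction with denominator <= 9 is either p_3/q_3 or the intermediate fraction (k*p_3 + p_2)/(k*q_3 + q_2) with the largest k >= 1 whose denominator stays <= 9; these approach x as k grows, and every other convergent or intermediate fraction in range is farther away.
Largest k: floor((9 - q_2)/q_3) = floor((9 - 2)/3) = 2.
That gives (2*11 + 7)/(2*3 + 2) = 29/8.
Compare the errors: |x - 11/3| = |139*3 - 11*38|/(38*3) = 1/114, and |x - 29/8| = |139*8 - 29*38|/(38*8) = 10/304.
Cross-multiplying, 1*304 = 304 < 1140 = 10*114, so 1/114 is smaller: the convergent 11/3 is closer to x than 29/8.

11/3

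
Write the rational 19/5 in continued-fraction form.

Run the Euclidean algorithm on 19 and 5; the successive quotients are the partial quotients a_0, a_1, ... (each step inverts the fractional part left over by the previous one):
  19 = 3*5 + 4, so a_0 = 3.
  5 = 1*4 + 1, so a_1 = 1.
  4 = 4*1 + 0, so a_2 = 4.
The remainder reaches 0 after 3 divisions, so the expansion has 3 partial quotients, read off in order.

[3; 1, 4]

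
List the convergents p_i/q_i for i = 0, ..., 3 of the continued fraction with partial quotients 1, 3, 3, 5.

Using the convergent recurrence p_i = a_i*p_{i-1} + p_{i-2}, q_i = a_i*q_{i-1} + q_{i-2} with p_{-2}=0, p_{-1}=1, q_{-2}=1, q_{-1}=0:
  i=0: a_0=1, p_0 = 1*1 + 0 = 1, q_0 = 1*0 + 1 = 1.
  i=1: a_1=3, p_1 = 3*1 + 1 = 4, q_1 = 3*1 + 0 = 3.
  i=2: a_2=3, p_2 = 3*4 + 1 = 13, q_2 = 3*3 + 1 = 10.
  i=3: a_3=5, p_3 = 5*13 + 4 = 69, q_3 = 5*10 + 3 = 53.

1/1, 4/3, 13/10, 69/53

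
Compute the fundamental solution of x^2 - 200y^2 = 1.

First expand sqrt(200) as a continued fraction. With x_i = (sqrt(200) + m_i)/d_i and (m_0, d_0) = (0, 1): a_0 = floor(sqrt(200)) = 14, since 14^2 = 196 <= 200 < 225 = 15^2.
Iterate m_{i+1} = d_i*a_i - m_i, d_{i+1} = (200 - m_{i+1}^2)/d_i, a_{i+1} = floor((a_0 + m_{i+1})/d_{i+1}):
  m_1 = 1*14 - 0 = 14, d_1 = (200 - 14^2)/1 = 4/1 = 4, a_1 = floor((14 + 14)/4) = 7.
  m_2 = 4*7 - 14 = 14, d_2 = (200 - 14^2)/4 = 4/4 = 1, a_2 = floor((14 + 14)/1) = 28.
  m_3 = 1*28 - 14 = 14, d_3 = (200 - 14^2)/1 = 4/1 = 4: (m_3, d_3) = (m_1, d_1) = (14, 4), so from here the quotients repeat a_1, a_2; the period length is 2.
So sqrt(200) = [14; (7, 28)] with period length k = 2.
k is even, so the fundamental solution of x^2 - 200y^2 = 1 is (p_{k-1}, q_{k-1}) = (p_1, q_1); compute convergents through index 1.
Convergents (p_i = a_i*p_{i-1} + p_{i-2}, q_i = a_i*q_{i-1} + q_{i-2} with p_{-2}=0, p_{-1}=1, q_{-2}=1, q_{-1}=0):
  i=0: a_0=14, p_0 = 14*1 + 0 = 14, q_0 = 14*0 + 1 = 1.
  i=1: a_1=7, p_1 = 7*14 + 1 = 99, q_1 = 7*1 + 0 = 7.
Check: 99^2 - 200*7^2 = 9801 - 9800 = 1, so (x, y) = (99, 7) solves the equation, and by the theorem it is the least positive solution.

(x, y) = (99, 7)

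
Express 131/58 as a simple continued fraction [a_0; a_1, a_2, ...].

Run the Euclidean algorithm on 131 and 58; the successive quotients are the partial quotients a_0, a_1, ... (each step inverts the fractional part left over by the previous one):
  131 = 2*58 + 15, so a_0 = 2.
  58 = 3*15 + 13, so a_1 = 3.
  15 = 1*13 + 2, so a_2 = 1.
  13 = 6*2 + 1, so a_3 = 6.
  2 = 2*1 + 0, so a_4 = 2.
The remainder reaches 0 after 5 divisions, so the expansion has 5 partial quotients, read off in order.

[2; 3, 1, 6, 2]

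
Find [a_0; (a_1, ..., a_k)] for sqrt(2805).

Write x_i = (sqrt(2805) + m_i)/d_i with (m_0, d_0) = (0, 1). a_0 = floor(sqrt(2805)) = 52, since 52^2 = 2704 <= 2805 < 2809 = 53^2.
Iterate m_{i+1} = d_i*a_i - m_i, d_{i+1} = (2805 - m_{i+1}^2)/d_i, a_{i+1} = floor((a_0 + m_{i+1})/d_{i+1}):
  m_1 = 1*52 - 0 = 52, d_1 = (2805 - 52^2)/1 = 101/1 = 101, a_1 = floor((52 + 52)/101) = 1.
  m_2 = 101*1 - 52 = 49, d_2 = (2805 - 49^2)/101 = 404/101 = 4, a_2 = floor((52 + 49)/4) = 25.
  m_3 = 4*25 - 49 = 51, d_3 = (2805 - 51^2)/4 = 204/4 = 51, a_3 = floor((52 + 51)/51) = 2.
  m_4 = 51*2 - 51 = 51, d_4 = (2805 - 51^2)/51 = 204/51 = 4, a_4 = floor((52 + 51)/4) = 25.
  m_5 = 4*25 - 51 = 49, d_5 = (2805 - 49^2)/4 = 404/4 = 101, a_5 = floor((52 + 49)/101) = 1.
  m_6 = 101*1 - 49 = 52, d_6 = (2805 - 52^2)/101 = 101/101 = 1, a_6 = floor((52 + 52)/1) = 104.
  m_7 = 1*104 - 52 = 52, d_7 = (2805 - 52^2)/1 = 101/1 = 101: (m_7, d_7) = (m_1, d_1) = (52, 101), so from here the quotients repeat a_1, ..., a_6; the period length is 6.
Hence the expansion of sqrt(2805) is a_0 = 52 followed by the repeating block 1, 25, 2, 25, 1, 104 (period 6).

[52; (1, 25, 2, 25, 1, 104)]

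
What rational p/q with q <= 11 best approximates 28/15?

Expand x = 28/15 as a continued fraction with the Euclidean algorithm:
  28 = 1*15 + 13, so a_0 = 1.
  15 = 1*13 + 2, so a_1 = 1.
  13 = 6*2 + 1, so a_2 = 6.
  2 = 2*1 + 0, so a_3 = 2.
so x = [1; 1, 6, 2].
Convergents (p_i = a_i*p_{i-1} + p_{i-2}, q_i = a_i*q_{i-1} + q_{i-2} with p_{-2}=0, p_{-1}=1, q_{-2}=1, q_{-1}=0), until the denominator exceeds 11:
  i=0: a_0=1, p_0 = 1*1 + 0 = 1, q_0 = 1*0 + 1 = 1.
  i=1: a_1=1, p_1 = 1*1 + 1 = 2, q_1 = 1*1 + 0 = 1.
  i=2: a_2=6, p_2 = 6*2 + 1 = 13, q_2 = 6*1 + 1 = 7.
  i=3: a_3=2, p_3 = 2*13 + 2 = 28, q_3 = 2*7 + 1 = 15.
q_3 = 15 > 11, so the last convergent with denominator <= 11 is p_2/q_2 = 13/7.
The closest fraction with denominator <= 11 is either p_2/q_2 or the intermediate fraction (k*p_2 + p_1)/(k*q_2 + q_1) with the largest k >= 1 whose denominator stays <= 11; these approach x as k grows, and every other convergent or intermediate fraction in range is farther away.
Largest k: floor((11 - q_1)/q_2) = floor((11 - 1)/7) = 1.
That gives (1*13 + 2)/(1*7 + 1) = 15/8.
Compare the errors: |x - 13/7| = |28*7 - 13*15|/(15*7) = 1/105, and |x - 15/8| = |28*8 - 15*15|/(15*8) = 1/120.
Cross-multiplying, 1*105 = 105 < 120 = 1*120, so 1/120 is smaller: the intermediate fraction 15/8 is closer to x than 13/7.

15/8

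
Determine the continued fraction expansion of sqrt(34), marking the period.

Write x_i = (sqrt(34) + m_i)/d_i with (m_0, d_0) = (0, 1). a_0 = floor(sqrt(34)) = 5, since 5^2 = 25 <= 34 < 36 = 6^2.
Iterate m_{i+1} = d_i*a_i - m_i, d_{i+1} = (34 - m_{i+1}^2)/d_i, a_{i+1} = floor((a_0 + m_{i+1})/d_{i+1}):
  m_1 = 1*5 - 0 = 5, d_1 = (34 - 5^2)/1 = 9/1 = 9, a_1 = floor((5 + 5)/9) = 1.
  m_2 = 9*1 - 5 = 4, d_2 = (34 - 4^2)/9 = 18/9 = 2, a_2 = floor((5 + 4)/2) = 4.
  m_3 = 2*4 - 4 = 4, d_3 = (34 - 4^2)/2 = 18/2 = 9, a_3 = floor((5 + 4)/9) = 1.
  m_4 = 9*1 - 4 = 5, d_4 = (34 - 5^2)/9 = 9/9 = 1, a_4 = floor((5 + 5)/1) = 10.
  m_5 = 1*10 - 5 = 5, d_5 = (34 - 5^2)/1 = 9/1 = 9: (m_5, d_5) = (m_1, d_1) = (5, 9), so from here the quotients repeat a_1, ..., a_4; the period length is 4.
Hence the expansion of sqrt(34) is a_0 = 5 followed by the repeating block 1, 4, 1, 10 (period 4).

[5; (1, 4, 1, 10)]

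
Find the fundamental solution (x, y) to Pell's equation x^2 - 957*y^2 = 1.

First expand sqrt(957) as a continued fraction. With x_i = (sqrt(957) + m_i)/d_i and (m_0, d_0) = (0, 1): a_0 = floor(sqrt(957)) = 30, since 30^2 = 900 <= 957 < 961 = 31^2.
Iterate m_{i+1} = d_i*a_i - m_i, d_{i+1} = (957 - m_{i+1}^2)/d_i, a_{i+1} = floor((a_0 + m_{i+1})/d_{i+1}):
  m_1 = 1*30 - 0 = 30, d_1 = (957 - 30^2)/1 = 57/1 = 57, a_1 = floor((30 + 30)/57) = 1.
  m_2 = 57*1 - 30 = 27, d_2 = (957 - 27^2)/57 = 228/57 = 4, a_2 = floor((30 + 27)/4) = 14.
  m_3 = 4*14 - 27 = 29, d_3 = (957 - 29^2)/4 = 116/4 = 29, a_3 = floor((30 + 29)/29) = 2.
  m_4 = 29*2 - 29 = 29, d_4 = (957 - 29^2)/29 = 116/29 = 4, a_4 = floor((30 + 29)/4) = 14.
  m_5 = 4*14 - 29 = 27, d_5 = (957 - 27^2)/4 = 228/4 = 57, a_5 = floor((30 + 27)/57) = 1.
  m_6 = 57*1 - 27 = 30, d_6 = (957 - 30^2)/57 = 57/57 = 1, a_6 = floor((30 + 30)/1) = 60.
  m_7 = 1*60 - 30 = 30, d_7 = (957 - 30^2)/1 = 57/1 = 57: (m_7, d_7) = (m_1, d_1) = (30, 57), so from here the quotients repeat a_1, ..., a_6; the period length is 6.
So sqrt(957) = [30; (1, 14, 2, 14, 1, 60)] with period length k = 6.
k is even, so the fundamental solution of x^2 - 957y^2 = 1 is (p_{k-1}, q_{k-1}) = (p_5, q_5); compute convergents through index 5.
Convergents (p_i = a_i*p_{i-1} + p_{i-2}, q_i = a_i*q_{i-1} + q_{i-2} with p_{-2}=0, p_{-1}=1, q_{-2}=1, q_{-1}=0):
  i=0: a_0=30, p_0 = 30*1 + 0 = 30, q_0 = 30*0 + 1 = 1.
  i=1: a_1=1, p_1 = 1*30 + 1 = 31, q_1 = 1*1 + 0 = 1.
  i=2: a_2=14, p_2 = 14*31 + 30 = 464, q_2 = 14*1 + 1 = 15.
  i=3: a_3=2, p_3 = 2*464 + 31 = 959, q_3 = 2*15 + 1 = 31.
  i=4: a_4=14, p_4 = 14*959 + 464 = 13890, q_4 = 14*31 + 15 = 449.
  i=5: a_5=1, p_5 = 1*13890 + 959 = 14849, q_5 = 1*449 + 31 = 480.
Check: 14849^2 - 957*480^2 = 220492801 - 220492800 = 1, so (x, y) = (14849, 480) solves the equation, and by the theorem it is the least positive solution.

(x, y) = (14849, 480)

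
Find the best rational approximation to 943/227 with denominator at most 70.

54/13

Expand x = 943/227 as a continued fraction with the Euclidean algorithm:
  943 = 4*227 + 35, so a_0 = 4.
  227 = 6*35 + 17, so a_1 = 6.
  35 = 2*17 + 1, so a_2 = 2.
  17 = 17*1 + 0, so a_3 = 17.
so x = [4; 6, 2, 17].
Convergents (p_i = a_i*p_{i-1} + p_{i-2}, q_i = a_i*q_{i-1} + q_{i-2} with p_{-2}=0, p_{-1}=1, q_{-2}=1, q_{-1}=0), until the denominator exceeds 70:
  i=0: a_0=4, p_0 = 4*1 + 0 = 4, q_0 = 4*0 + 1 = 1.
  i=1: a_1=6, p_1 = 6*4 + 1 = 25, q_1 = 6*1 + 0 = 6.
  i=2: a_2=2, p_2 = 2*25 + 4 = 54, q_2 = 2*6 + 1 = 13.
  i=3: a_3=17, p_3 = 17*54 + 25 = 943, q_3 = 17*13 + 6 = 227.
q_3 = 227 > 70, so the last convergent with denominator <= 70 is p_2/q_2 = 54/13.
The closest fraction with denominator <= 70 is either p_2/q_2 or the intermediate fraction (k*p_2 + p_1)/(k*q_2 + q_1) with the largest k >= 1 whose denominator stays <= 70; these approach x as k grows, and every other convergent or intermediate fraction in range is farther away.
Largest k: floor((70 - q_1)/q_2) = floor((70 - 6)/13) = 4.
That gives (4*54 + 25)/(4*13 + 6) = 241/58.
Compare the errors: |x - 54/13| = |943*13 - 54*227|/(227*13) = 1/2951, and |x - 241/58| = |943*58 - 241*227|/(227*58) = 13/13166.
Cross-multiplying, 1*13166 = 13166 < 38363 = 13*2951, so 1/2951 is smaller: the convergent 54/13 is closer to x than 241/58.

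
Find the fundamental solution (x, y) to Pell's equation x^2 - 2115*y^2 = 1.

First expand sqrt(2115) as a continued fraction. With x_i = (sqrt(2115) + m_i)/d_i and (m_0, d_0) = (0, 1): a_0 = floor(sqrt(2115)) = 45, since 45^2 = 2025 <= 2115 < 2116 = 46^2.
Iterate m_{i+1} = d_i*a_i - m_i, d_{i+1} = (2115 - m_{i+1}^2)/d_i, a_{i+1} = floor((a_0 + m_{i+1})/d_{i+1}):
  m_1 = 1*45 - 0 = 45, d_1 = (2115 - 45^2)/1 = 90/1 = 90, a_1 = floor((45 + 45)/90) = 1.
  m_2 = 90*1 - 45 = 45, d_2 = (2115 - 45^2)/90 = 90/90 = 1, a_2 = floor((45 + 45)/1) = 90.
  m_3 = 1*90 - 45 = 45, d_3 = (2115 - 45^2)/1 = 90/1 = 90: (m_3, d_3) = (m_1, d_1) = (45, 90), so from here the quotients repeat a_1, a_2; the period length is 2.
So sqrt(2115) = [45; (1, 90)] with period length k = 2.
k is even, so the fundamental solution of x^2 - 2115y^2 = 1 is (p_{k-1}, q_{k-1}) = (p_1, q_1); compute convergents through index 1.
Convergents (p_i = a_i*p_{i-1} + p_{i-2}, q_i = a_i*q_{i-1} + q_{i-2} with p_{-2}=0, p_{-1}=1, q_{-2}=1, q_{-1}=0):
  i=0: a_0=45, p_0 = 45*1 + 0 = 45, q_0 = 45*0 + 1 = 1.
  i=1: a_1=1, p_1 = 1*45 + 1 = 46, q_1 = 1*1 + 0 = 1.
Check: 46^2 - 2115*1^2 = 2116 - 2115 = 1, so (x, y) = (46, 1) solves the equation, and by the theorem it is the least positive solution.

(x, y) = (46, 1)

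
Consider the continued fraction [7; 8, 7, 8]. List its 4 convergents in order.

Using the convergent recurrence p_i = a_i*p_{i-1} + p_{i-2}, q_i = a_i*q_{i-1} + q_{i-2} with p_{-2}=0, p_{-1}=1, q_{-2}=1, q_{-1}=0:
  i=0: a_0=7, p_0 = 7*1 + 0 = 7, q_0 = 7*0 + 1 = 1.
  i=1: a_1=8, p_1 = 8*7 + 1 = 57, q_1 = 8*1 + 0 = 8.
  i=2: a_2=7, p_2 = 7*57 + 7 = 406, q_2 = 7*8 + 1 = 57.
  i=3: a_3=8, p_3 = 8*406 + 57 = 3305, q_3 = 8*57 + 8 = 464.

7/1, 57/8, 406/57, 3305/464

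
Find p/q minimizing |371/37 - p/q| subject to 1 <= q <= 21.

Expand x = 371/37 as a continued fraction with the Euclidean algorithm:
  371 = 10*37 + 1, so a_0 = 10.
  37 = 37*1 + 0, so a_1 = 37.
so x = [10; 37].
Convergents (p_i = a_i*p_{i-1} + p_{i-2}, q_i = a_i*q_{i-1} + q_{i-2} with p_{-2}=0, p_{-1}=1, q_{-2}=1, q_{-1}=0), until the denominator exceeds 21:
  i=0: a_0=10, p_0 = 10*1 + 0 = 10, q_0 = 10*0 + 1 = 1.
  i=1: a_1=37, p_1 = 37*10 + 1 = 371, q_1 = 37*1 + 0 = 37.
q_1 = 37 > 21, so the last convergent with denominator <= 21 is p_0/q_0 = 10/1.
The closest fraction with denominator <= 21 is either p_0/q_0 or the intermediate fraction (k*p_0 + p_{-1})/(k*q_0 + q_{-1}) with the largest k >= 1 whose denominator stays <= 21; these approach x as k grows, and every other convergent or intermediate fraction in range is farther away.
Largest k: floor((21 - q_{-1})/q_0) = floor((21 - 0)/1) = 21 (using the seeds p_{-1} = 1, q_{-1} = 0).
That gives (21*10 + 1)/(21*1 + 0) = 211/21.
Compare the errors: |x - 10/1| = |371*1 - 10*37|/(37*1) = 1/37, and |x - 211/21| = |371*21 - 211*37|/(37*21) = 16/777.
Cross-multiplying, 16*37 = 592 < 777 = 1*777, so 16/777 is smaller: the intermediate fraction 211/21 is closer to x than 10/1.

211/21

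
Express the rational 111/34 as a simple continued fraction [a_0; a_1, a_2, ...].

[3; 3, 1, 3, 2]

Run the Euclidean algorithm on 111 and 34; the successive quotients are the partial quotients a_0, a_1, ... (each step inverts the fractional part left over by the previous one):
  111 = 3*34 + 9, so a_0 = 3.
  34 = 3*9 + 7, so a_1 = 3.
  9 = 1*7 + 2, so a_2 = 1.
  7 = 3*2 + 1, so a_3 = 3.
  2 = 2*1 + 0, so a_4 = 2.
The remainder reaches 0 after 5 divisions, so the expansion has 5 partial quotients, read off in order.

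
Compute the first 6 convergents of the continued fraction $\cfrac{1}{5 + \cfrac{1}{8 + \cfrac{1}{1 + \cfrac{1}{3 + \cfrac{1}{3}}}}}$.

0/1, 1/5, 8/41, 9/46, 35/179, 114/583

Using the convergent recurrence p_i = a_i*p_{i-1} + p_{i-2}, q_i = a_i*q_{i-1} + q_{i-2} with p_{-2}=0, p_{-1}=1, q_{-2}=1, q_{-1}=0:
  i=0: a_0=0, p_0 = 0*1 + 0 = 0, q_0 = 0*0 + 1 = 1.
  i=1: a_1=5, p_1 = 5*0 + 1 = 1, q_1 = 5*1 + 0 = 5.
  i=2: a_2=8, p_2 = 8*1 + 0 = 8, q_2 = 8*5 + 1 = 41.
  i=3: a_3=1, p_3 = 1*8 + 1 = 9, q_3 = 1*41 + 5 = 46.
  i=4: a_4=3, p_4 = 3*9 + 8 = 35, q_4 = 3*46 + 41 = 179.
  i=5: a_5=3, p_5 = 3*35 + 9 = 114, q_5 = 3*179 + 46 = 583.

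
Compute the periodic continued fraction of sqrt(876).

Write x_i = (sqrt(876) + m_i)/d_i with (m_0, d_0) = (0, 1). a_0 = floor(sqrt(876)) = 29, since 29^2 = 841 <= 876 < 900 = 30^2.
Iterate m_{i+1} = d_i*a_i - m_i, d_{i+1} = (876 - m_{i+1}^2)/d_i, a_{i+1} = floor((a_0 + m_{i+1})/d_{i+1}):
  m_1 = 1*29 - 0 = 29, d_1 = (876 - 29^2)/1 = 35/1 = 35, a_1 = floor((29 + 29)/35) = 1.
  m_2 = 35*1 - 29 = 6, d_2 = (876 - 6^2)/35 = 840/35 = 24, a_2 = floor((29 + 6)/24) = 1.
  m_3 = 24*1 - 6 = 18, d_3 = (876 - 18^2)/24 = 552/24 = 23, a_3 = floor((29 + 18)/23) = 2.
  m_4 = 23*2 - 18 = 28, d_4 = (876 - 28^2)/23 = 92/23 = 4, a_4 = floor((29 + 28)/4) = 14.
  m_5 = 4*14 - 28 = 28, d_5 = (876 - 28^2)/4 = 92/4 = 23, a_5 = floor((29 + 28)/23) = 2.
  m_6 = 23*2 - 28 = 18, d_6 = (876 - 18^2)/23 = 552/23 = 24, a_6 = floor((29 + 18)/24) = 1.
  m_7 = 24*1 - 18 = 6, d_7 = (876 - 6^2)/24 = 840/24 = 35, a_7 = floor((29 + 6)/35) = 1.
  m_8 = 35*1 - 6 = 29, d_8 = (876 - 29^2)/35 = 35/35 = 1, a_8 = floor((29 + 29)/1) = 58.
  m_9 = 1*58 - 29 = 29, d_9 = (876 - 29^2)/1 = 35/1 = 35: (m_9, d_9) = (m_1, d_1) = (29, 35), so from here the quotients repeat a_1, ..., a_8; the period length is 8.
Hence the expansion of sqrt(876) is a_0 = 29 followed by the repeating block 1, 1, 2, 14, 2, 1, 1, 58 (period 8).

[29; (1, 1, 2, 14, 2, 1, 1, 58)]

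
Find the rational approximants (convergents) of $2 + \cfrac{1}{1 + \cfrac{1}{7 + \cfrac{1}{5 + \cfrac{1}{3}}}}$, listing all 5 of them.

2/1, 3/1, 23/8, 118/41, 377/131

Using the convergent recurrence p_i = a_i*p_{i-1} + p_{i-2}, q_i = a_i*q_{i-1} + q_{i-2} with p_{-2}=0, p_{-1}=1, q_{-2}=1, q_{-1}=0:
  i=0: a_0=2, p_0 = 2*1 + 0 = 2, q_0 = 2*0 + 1 = 1.
  i=1: a_1=1, p_1 = 1*2 + 1 = 3, q_1 = 1*1 + 0 = 1.
  i=2: a_2=7, p_2 = 7*3 + 2 = 23, q_2 = 7*1 + 1 = 8.
  i=3: a_3=5, p_3 = 5*23 + 3 = 118, q_3 = 5*8 + 1 = 41.
  i=4: a_4=3, p_4 = 3*118 + 23 = 377, q_4 = 3*41 + 8 = 131.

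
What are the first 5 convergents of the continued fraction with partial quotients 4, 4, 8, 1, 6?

Using the convergent recurrence p_i = a_i*p_{i-1} + p_{i-2}, q_i = a_i*q_{i-1} + q_{i-2} with p_{-2}=0, p_{-1}=1, q_{-2}=1, q_{-1}=0:
  i=0: a_0=4, p_0 = 4*1 + 0 = 4, q_0 = 4*0 + 1 = 1.
  i=1: a_1=4, p_1 = 4*4 + 1 = 17, q_1 = 4*1 + 0 = 4.
  i=2: a_2=8, p_2 = 8*17 + 4 = 140, q_2 = 8*4 + 1 = 33.
  i=3: a_3=1, p_3 = 1*140 + 17 = 157, q_3 = 1*33 + 4 = 37.
  i=4: a_4=6, p_4 = 6*157 + 140 = 1082, q_4 = 6*37 + 33 = 255.

4/1, 17/4, 140/33, 157/37, 1082/255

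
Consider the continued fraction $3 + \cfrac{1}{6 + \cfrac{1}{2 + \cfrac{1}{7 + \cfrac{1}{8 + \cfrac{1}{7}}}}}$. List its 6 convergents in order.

Using the convergent recurrence p_i = a_i*p_{i-1} + p_{i-2}, q_i = a_i*q_{i-1} + q_{i-2} with p_{-2}=0, p_{-1}=1, q_{-2}=1, q_{-1}=0:
  i=0: a_0=3, p_0 = 3*1 + 0 = 3, q_0 = 3*0 + 1 = 1.
  i=1: a_1=6, p_1 = 6*3 + 1 = 19, q_1 = 6*1 + 0 = 6.
  i=2: a_2=2, p_2 = 2*19 + 3 = 41, q_2 = 2*6 + 1 = 13.
  i=3: a_3=7, p_3 = 7*41 + 19 = 306, q_3 = 7*13 + 6 = 97.
  i=4: a_4=8, p_4 = 8*306 + 41 = 2489, q_4 = 8*97 + 13 = 789.
  i=5: a_5=7, p_5 = 7*2489 + 306 = 17729, q_5 = 7*789 + 97 = 5620.

3/1, 19/6, 41/13, 306/97, 2489/789, 17729/5620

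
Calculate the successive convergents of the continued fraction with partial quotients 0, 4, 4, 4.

Using the convergent recurrence p_i = a_i*p_{i-1} + p_{i-2}, q_i = a_i*q_{i-1} + q_{i-2} with p_{-2}=0, p_{-1}=1, q_{-2}=1, q_{-1}=0:
  i=0: a_0=0, p_0 = 0*1 + 0 = 0, q_0 = 0*0 + 1 = 1.
  i=1: a_1=4, p_1 = 4*0 + 1 = 1, q_1 = 4*1 + 0 = 4.
  i=2: a_2=4, p_2 = 4*1 + 0 = 4, q_2 = 4*4 + 1 = 17.
  i=3: a_3=4, p_3 = 4*4 + 1 = 17, q_3 = 4*17 + 4 = 72.

0/1, 1/4, 4/17, 17/72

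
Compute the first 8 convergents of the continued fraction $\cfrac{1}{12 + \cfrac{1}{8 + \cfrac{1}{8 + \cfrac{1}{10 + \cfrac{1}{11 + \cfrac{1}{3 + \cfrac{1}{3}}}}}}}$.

Using the convergent recurrence p_i = a_i*p_{i-1} + p_{i-2}, q_i = a_i*q_{i-1} + q_{i-2} with p_{-2}=0, p_{-1}=1, q_{-2}=1, q_{-1}=0:
  i=0: a_0=0, p_0 = 0*1 + 0 = 0, q_0 = 0*0 + 1 = 1.
  i=1: a_1=12, p_1 = 12*0 + 1 = 1, q_1 = 12*1 + 0 = 12.
  i=2: a_2=8, p_2 = 8*1 + 0 = 8, q_2 = 8*12 + 1 = 97.
  i=3: a_3=8, p_3 = 8*8 + 1 = 65, q_3 = 8*97 + 12 = 788.
  i=4: a_4=10, p_4 = 10*65 + 8 = 658, q_4 = 10*788 + 97 = 7977.
  i=5: a_5=11, p_5 = 11*658 + 65 = 7303, q_5 = 11*7977 + 788 = 88535.
  i=6: a_6=3, p_6 = 3*7303 + 658 = 22567, q_6 = 3*88535 + 7977 = 273582.
  i=7: a_7=3, p_7 = 3*22567 + 7303 = 75004, q_7 = 3*273582 + 88535 = 909281.

0/1, 1/12, 8/97, 65/788, 658/7977, 7303/88535, 22567/273582, 75004/909281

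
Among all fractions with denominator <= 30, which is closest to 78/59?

Expand x = 78/59 as a continued fraction with the Euclidean algorithm:
  78 = 1*59 + 19, so a_0 = 1.
  59 = 3*19 + 2, so a_1 = 3.
  19 = 9*2 + 1, so a_2 = 9.
  2 = 2*1 + 0, so a_3 = 2.
so x = [1; 3, 9, 2].
Convergents (p_i = a_i*p_{i-1} + p_{i-2}, q_i = a_i*q_{i-1} + q_{i-2} with p_{-2}=0, p_{-1}=1, q_{-2}=1, q_{-1}=0), until the denominator exceeds 30:
  i=0: a_0=1, p_0 = 1*1 + 0 = 1, q_0 = 1*0 + 1 = 1.
  i=1: a_1=3, p_1 = 3*1 + 1 = 4, q_1 = 3*1 + 0 = 3.
  i=2: a_2=9, p_2 = 9*4 + 1 = 37, q_2 = 9*3 + 1 = 28.
  i=3: a_3=2, p_3 = 2*37 + 4 = 78, q_3 = 2*28 + 3 = 59.
q_3 = 59 > 30, so the last convergent with denominator <= 30 is p_2/q_2 = 37/28.
The closest fraction with denominator <= 30 is either p_2/q_2 or the intermediate fraction (k*p_2 + p_1)/(k*q_2 + q_1) with the largest k >= 1 whose denominator stays <= 30; these approach x as k grows, and every other convergent or intermediate fraction in range is farther away.
Largest k: floor((30 - q_1)/q_2) = floor((30 - 3)/28) = 0.
Since k = 0, no intermediate fraction beyond p_2/q_2 has denominator <= 30, so the convergent 37/28 is the closest (its error is |78*28 - 37*59|/(59*28) = 1/1652).

37/28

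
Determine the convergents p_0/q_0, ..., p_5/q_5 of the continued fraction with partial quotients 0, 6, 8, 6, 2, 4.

0/1, 1/6, 8/49, 49/300, 106/649, 473/2896

Using the convergent recurrence p_i = a_i*p_{i-1} + p_{i-2}, q_i = a_i*q_{i-1} + q_{i-2} with p_{-2}=0, p_{-1}=1, q_{-2}=1, q_{-1}=0:
  i=0: a_0=0, p_0 = 0*1 + 0 = 0, q_0 = 0*0 + 1 = 1.
  i=1: a_1=6, p_1 = 6*0 + 1 = 1, q_1 = 6*1 + 0 = 6.
  i=2: a_2=8, p_2 = 8*1 + 0 = 8, q_2 = 8*6 + 1 = 49.
  i=3: a_3=6, p_3 = 6*8 + 1 = 49, q_3 = 6*49 + 6 = 300.
  i=4: a_4=2, p_4 = 2*49 + 8 = 106, q_4 = 2*300 + 49 = 649.
  i=5: a_5=4, p_5 = 4*106 + 49 = 473, q_5 = 4*649 + 300 = 2896.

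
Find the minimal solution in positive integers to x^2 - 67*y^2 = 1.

(x, y) = (48842, 5967)

First expand sqrt(67) as a continued fraction. With x_i = (sqrt(67) + m_i)/d_i and (m_0, d_0) = (0, 1): a_0 = floor(sqrt(67)) = 8, since 8^2 = 64 <= 67 < 81 = 9^2.
Iterate m_{i+1} = d_i*a_i - m_i, d_{i+1} = (67 - m_{i+1}^2)/d_i, a_{i+1} = floor((a_0 + m_{i+1})/d_{i+1}):
  m_1 = 1*8 - 0 = 8, d_1 = (67 - 8^2)/1 = 3/1 = 3, a_1 = floor((8 + 8)/3) = 5.
  m_2 = 3*5 - 8 = 7, d_2 = (67 - 7^2)/3 = 18/3 = 6, a_2 = floor((8 + 7)/6) = 2.
  m_3 = 6*2 - 7 = 5, d_3 = (67 - 5^2)/6 = 42/6 = 7, a_3 = floor((8 + 5)/7) = 1.
  m_4 = 7*1 - 5 = 2, d_4 = (67 - 2^2)/7 = 63/7 = 9, a_4 = floor((8 + 2)/9) = 1.
  m_5 = 9*1 - 2 = 7, d_5 = (67 - 7^2)/9 = 18/9 = 2, a_5 = floor((8 + 7)/2) = 7.
  m_6 = 2*7 - 7 = 7, d_6 = (67 - 7^2)/2 = 18/2 = 9, a_6 = floor((8 + 7)/9) = 1.
  m_7 = 9*1 - 7 = 2, d_7 = (67 - 2^2)/9 = 63/9 = 7, a_7 = floor((8 + 2)/7) = 1.
  m_8 = 7*1 - 2 = 5, d_8 = (67 - 5^2)/7 = 42/7 = 6, a_8 = floor((8 + 5)/6) = 2.
  m_9 = 6*2 - 5 = 7, d_9 = (67 - 7^2)/6 = 18/6 = 3, a_9 = floor((8 + 7)/3) = 5.
  m_10 = 3*5 - 7 = 8, d_10 = (67 - 8^2)/3 = 3/3 = 1, a_10 = floor((8 + 8)/1) = 16.
  m_11 = 1*16 - 8 = 8, d_11 = (67 - 8^2)/1 = 3/1 = 3: (m_11, d_11) = (m_1, d_1) = (8, 3), so from here the quotients repeat a_1, ..., a_10; the period length is 10.
So sqrt(67) = [8; (5, 2, 1, 1, 7, 1, 1, 2, 5, 16)] with period length k = 10.
k is even, so the fundamental solution of x^2 - 67y^2 = 1 is (p_{k-1}, q_{k-1}) = (p_9, q_9); compute convergents through index 9.
Convergents (p_i = a_i*p_{i-1} + p_{i-2}, q_i = a_i*q_{i-1} + q_{i-2} with p_{-2}=0, p_{-1}=1, q_{-2}=1, q_{-1}=0):
  i=0: a_0=8, p_0 = 8*1 + 0 = 8, q_0 = 8*0 + 1 = 1.
  i=1: a_1=5, p_1 = 5*8 + 1 = 41, q_1 = 5*1 + 0 = 5.
  i=2: a_2=2, p_2 = 2*41 + 8 = 90, q_2 = 2*5 + 1 = 11.
  i=3: a_3=1, p_3 = 1*90 + 41 = 131, q_3 = 1*11 + 5 = 16.
  i=4: a_4=1, p_4 = 1*131 + 90 = 221, q_4 = 1*16 + 11 = 27.
  i=5: a_5=7, p_5 = 7*221 + 131 = 1678, q_5 = 7*27 + 16 = 205.
  i=6: a_6=1, p_6 = 1*1678 + 221 = 1899, q_6 = 1*205 + 27 = 232.
  i=7: a_7=1, p_7 = 1*1899 + 1678 = 3577, q_7 = 1*232 + 205 = 437.
  i=8: a_8=2, p_8 = 2*3577 + 1899 = 9053, q_8 = 2*437 + 232 = 1106.
  i=9: a_9=5, p_9 = 5*9053 + 3577 = 48842, q_9 = 5*1106 + 437 = 5967.
Check: 48842^2 - 67*5967^2 = 2385540964 - 2385540963 = 1, so (x, y) = (48842, 5967) solves the equation, and by the theorem it is the least positive solution.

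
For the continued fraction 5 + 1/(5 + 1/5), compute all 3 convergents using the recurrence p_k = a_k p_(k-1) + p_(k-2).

5/1, 26/5, 135/26

Using the convergent recurrence p_i = a_i*p_{i-1} + p_{i-2}, q_i = a_i*q_{i-1} + q_{i-2} with p_{-2}=0, p_{-1}=1, q_{-2}=1, q_{-1}=0:
  i=0: a_0=5, p_0 = 5*1 + 0 = 5, q_0 = 5*0 + 1 = 1.
  i=1: a_1=5, p_1 = 5*5 + 1 = 26, q_1 = 5*1 + 0 = 5.
  i=2: a_2=5, p_2 = 5*26 + 5 = 135, q_2 = 5*5 + 1 = 26.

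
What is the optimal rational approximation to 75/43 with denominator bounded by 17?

7/4

Expand x = 75/43 as a continued fraction with the Euclidean algorithm:
  75 = 1*43 + 32, so a_0 = 1.
  43 = 1*32 + 11, so a_1 = 1.
  32 = 2*11 + 10, so a_2 = 2.
  11 = 1*10 + 1, so a_3 = 1.
  10 = 10*1 + 0, so a_4 = 10.
so x = [1; 1, 2, 1, 10].
Convergents (p_i = a_i*p_{i-1} + p_{i-2}, q_i = a_i*q_{i-1} + q_{i-2} with p_{-2}=0, p_{-1}=1, q_{-2}=1, q_{-1}=0), until the denominator exceeds 17:
  i=0: a_0=1, p_0 = 1*1 + 0 = 1, q_0 = 1*0 + 1 = 1.
  i=1: a_1=1, p_1 = 1*1 + 1 = 2, q_1 = 1*1 + 0 = 1.
  i=2: a_2=2, p_2 = 2*2 + 1 = 5, q_2 = 2*1 + 1 = 3.
  i=3: a_3=1, p_3 = 1*5 + 2 = 7, q_3 = 1*3 + 1 = 4.
  i=4: a_4=10, p_4 = 10*7 + 5 = 75, q_4 = 10*4 + 3 = 43.
q_4 = 43 > 17, so the last convergent with denominator <= 17 is p_3/q_3 = 7/4.
The closest fraction with denominator <= 17 is either p_3/q_3 or the intermediate fraction (k*p_3 + p_2)/(k*q_3 + q_2) with the largest k >= 1 whose denominator stays <= 17; these approach x as k grows, and every other convergent or intermediate fraction in range is farther away.
Largest k: floor((17 - q_2)/q_3) = floor((17 - 3)/4) = 3.
That gives (3*7 + 5)/(3*4 + 3) = 26/15.
Compare the errors: |x - 7/4| = |75*4 - 7*43|/(43*4) = 1/172, and |x - 26/15| = |75*15 - 26*43|/(43*15) = 7/645.
Cross-multiplying, 1*645 = 645 < 1204 = 7*172, so 1/172 is smaller: the convergent 7/4 is closer to x than 26/15.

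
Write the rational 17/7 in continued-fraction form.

Run the Euclidean algorithm on 17 and 7; the successive quotients are the partial quotients a_0, a_1, ... (each step inverts the fractional part left over by the previous one):
  17 = 2*7 + 3, so a_0 = 2.
  7 = 2*3 + 1, so a_1 = 2.
  3 = 3*1 + 0, so a_2 = 3.
The remainder reaches 0 after 3 divisions, so the expansion has 3 partial quotients, read off in order.

[2; 2, 3]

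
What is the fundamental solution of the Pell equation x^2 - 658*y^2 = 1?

First expand sqrt(658) as a continued fraction. With x_i = (sqrt(658) + m_i)/d_i and (m_0, d_0) = (0, 1): a_0 = floor(sqrt(658)) = 25, since 25^2 = 625 <= 658 < 676 = 26^2.
Iterate m_{i+1} = d_i*a_i - m_i, d_{i+1} = (658 - m_{i+1}^2)/d_i, a_{i+1} = floor((a_0 + m_{i+1})/d_{i+1}):
  m_1 = 1*25 - 0 = 25, d_1 = (658 - 25^2)/1 = 33/1 = 33, a_1 = floor((25 + 25)/33) = 1.
  m_2 = 33*1 - 25 = 8, d_2 = (658 - 8^2)/33 = 594/33 = 18, a_2 = floor((25 + 8)/18) = 1.
  m_3 = 18*1 - 8 = 10, d_3 = (658 - 10^2)/18 = 558/18 = 31, a_3 = floor((25 + 10)/31) = 1.
  m_4 = 31*1 - 10 = 21, d_4 = (658 - 21^2)/31 = 217/31 = 7, a_4 = floor((25 + 21)/7) = 6.
  m_5 = 7*6 - 21 = 21, d_5 = (658 - 21^2)/7 = 217/7 = 31, a_5 = floor((25 + 21)/31) = 1.
  m_6 = 31*1 - 21 = 10, d_6 = (658 - 10^2)/31 = 558/31 = 18, a_6 = floor((25 + 10)/18) = 1.
  m_7 = 18*1 - 10 = 8, d_7 = (658 - 8^2)/18 = 594/18 = 33, a_7 = floor((25 + 8)/33) = 1.
  m_8 = 33*1 - 8 = 25, d_8 = (658 - 25^2)/33 = 33/33 = 1, a_8 = floor((25 + 25)/1) = 50.
  m_9 = 1*50 - 25 = 25, d_9 = (658 - 25^2)/1 = 33/1 = 33: (m_9, d_9) = (m_1, d_1) = (25, 33), so from here the quotients repeat a_1, ..., a_8; the period length is 8.
So sqrt(658) = [25; (1, 1, 1, 6, 1, 1, 1, 50)] with period length k = 8.
k is even, so the fundamental solution of x^2 - 658y^2 = 1 is (p_{k-1}, q_{k-1}) = (p_7, q_7); compute convergents through index 7.
Convergents (p_i = a_i*p_{i-1} + p_{i-2}, q_i = a_i*q_{i-1} + q_{i-2} with p_{-2}=0, p_{-1}=1, q_{-2}=1, q_{-1}=0):
  i=0: a_0=25, p_0 = 25*1 + 0 = 25, q_0 = 25*0 + 1 = 1.
  i=1: a_1=1, p_1 = 1*25 + 1 = 26, q_1 = 1*1 + 0 = 1.
  i=2: a_2=1, p_2 = 1*26 + 25 = 51, q_2 = 1*1 + 1 = 2.
  i=3: a_3=1, p_3 = 1*51 + 26 = 77, q_3 = 1*2 + 1 = 3.
  i=4: a_4=6, p_4 = 6*77 + 51 = 513, q_4 = 6*3 + 2 = 20.
  i=5: a_5=1, p_5 = 1*513 + 77 = 590, q_5 = 1*20 + 3 = 23.
  i=6: a_6=1, p_6 = 1*590 + 513 = 1103, q_6 = 1*23 + 20 = 43.
  i=7: a_7=1, p_7 = 1*1103 + 590 = 1693, q_7 = 1*43 + 23 = 66.
Check: 1693^2 - 658*66^2 = 2866249 - 2866248 = 1, so (x, y) = (1693, 66) solves the equation, and by the theorem it is the least positive solution.

(x, y) = (1693, 66)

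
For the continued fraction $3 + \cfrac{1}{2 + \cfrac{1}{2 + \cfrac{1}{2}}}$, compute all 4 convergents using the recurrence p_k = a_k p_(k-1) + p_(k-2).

Using the convergent recurrence p_i = a_i*p_{i-1} + p_{i-2}, q_i = a_i*q_{i-1} + q_{i-2} with p_{-2}=0, p_{-1}=1, q_{-2}=1, q_{-1}=0:
  i=0: a_0=3, p_0 = 3*1 + 0 = 3, q_0 = 3*0 + 1 = 1.
  i=1: a_1=2, p_1 = 2*3 + 1 = 7, q_1 = 2*1 + 0 = 2.
  i=2: a_2=2, p_2 = 2*7 + 3 = 17, q_2 = 2*2 + 1 = 5.
  i=3: a_3=2, p_3 = 2*17 + 7 = 41, q_3 = 2*5 + 2 = 12.

3/1, 7/2, 17/5, 41/12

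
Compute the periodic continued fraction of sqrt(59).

Write x_i = (sqrt(59) + m_i)/d_i with (m_0, d_0) = (0, 1). a_0 = floor(sqrt(59)) = 7, since 7^2 = 49 <= 59 < 64 = 8^2.
Iterate m_{i+1} = d_i*a_i - m_i, d_{i+1} = (59 - m_{i+1}^2)/d_i, a_{i+1} = floor((a_0 + m_{i+1})/d_{i+1}):
  m_1 = 1*7 - 0 = 7, d_1 = (59 - 7^2)/1 = 10/1 = 10, a_1 = floor((7 + 7)/10) = 1.
  m_2 = 10*1 - 7 = 3, d_2 = (59 - 3^2)/10 = 50/10 = 5, a_2 = floor((7 + 3)/5) = 2.
  m_3 = 5*2 - 3 = 7, d_3 = (59 - 7^2)/5 = 10/5 = 2, a_3 = floor((7 + 7)/2) = 7.
  m_4 = 2*7 - 7 = 7, d_4 = (59 - 7^2)/2 = 10/2 = 5, a_4 = floor((7 + 7)/5) = 2.
  m_5 = 5*2 - 7 = 3, d_5 = (59 - 3^2)/5 = 50/5 = 10, a_5 = floor((7 + 3)/10) = 1.
  m_6 = 10*1 - 3 = 7, d_6 = (59 - 7^2)/10 = 10/10 = 1, a_6 = floor((7 + 7)/1) = 14.
  m_7 = 1*14 - 7 = 7, d_7 = (59 - 7^2)/1 = 10/1 = 10: (m_7, d_7) = (m_1, d_1) = (7, 10), so from here the quotients repeat a_1, ..., a_6; the period length is 6.
Hence the expansion of sqrt(59) is a_0 = 7 followed by the repeating block 1, 2, 7, 2, 1, 14 (period 6).

[7; (1, 2, 7, 2, 1, 14)]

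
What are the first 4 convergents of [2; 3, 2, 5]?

2/1, 7/3, 16/7, 87/38

Using the convergent recurrence p_i = a_i*p_{i-1} + p_{i-2}, q_i = a_i*q_{i-1} + q_{i-2} with p_{-2}=0, p_{-1}=1, q_{-2}=1, q_{-1}=0:
  i=0: a_0=2, p_0 = 2*1 + 0 = 2, q_0 = 2*0 + 1 = 1.
  i=1: a_1=3, p_1 = 3*2 + 1 = 7, q_1 = 3*1 + 0 = 3.
  i=2: a_2=2, p_2 = 2*7 + 2 = 16, q_2 = 2*3 + 1 = 7.
  i=3: a_3=5, p_3 = 5*16 + 7 = 87, q_3 = 5*7 + 3 = 38.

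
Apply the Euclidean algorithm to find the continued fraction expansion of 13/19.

[0; 1, 2, 6]

Run the Euclidean algorithm on 13 and 19; the successive quotients are the partial quotients a_0, a_1, ... (each step inverts the fractional part left over by the previous one):
  13 = 0*19 + 13, so a_0 = 0.
  19 = 1*13 + 6, so a_1 = 1.
  13 = 2*6 + 1, so a_2 = 2.
  6 = 6*1 + 0, so a_3 = 6.
The remainder reaches 0 after 4 divisions, so the expansion has 4 partial quotients, read off in order.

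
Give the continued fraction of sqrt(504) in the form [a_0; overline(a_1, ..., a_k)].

Write x_i = (sqrt(504) + m_i)/d_i with (m_0, d_0) = (0, 1). a_0 = floor(sqrt(504)) = 22, since 22^2 = 484 <= 504 < 529 = 23^2.
Iterate m_{i+1} = d_i*a_i - m_i, d_{i+1} = (504 - m_{i+1}^2)/d_i, a_{i+1} = floor((a_0 + m_{i+1})/d_{i+1}):
  m_1 = 1*22 - 0 = 22, d_1 = (504 - 22^2)/1 = 20/1 = 20, a_1 = floor((22 + 22)/20) = 2.
  m_2 = 20*2 - 22 = 18, d_2 = (504 - 18^2)/20 = 180/20 = 9, a_2 = floor((22 + 18)/9) = 4.
  m_3 = 9*4 - 18 = 18, d_3 = (504 - 18^2)/9 = 180/9 = 20, a_3 = floor((22 + 18)/20) = 2.
  m_4 = 20*2 - 18 = 22, d_4 = (504 - 22^2)/20 = 20/20 = 1, a_4 = floor((22 + 22)/1) = 44.
  m_5 = 1*44 - 22 = 22, d_5 = (504 - 22^2)/1 = 20/1 = 20: (m_5, d_5) = (m_1, d_1) = (22, 20), so from here the quotients repeat a_1, ..., a_4; the period length is 4.
Hence the expansion of sqrt(504) is a_0 = 22 followed by the repeating block 2, 4, 2, 44 (period 4).

[22; overline(2, 4, 2, 44)]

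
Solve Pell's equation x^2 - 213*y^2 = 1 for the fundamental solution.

(x, y) = (194399, 13320)

First expand sqrt(213) as a continued fraction. With x_i = (sqrt(213) + m_i)/d_i and (m_0, d_0) = (0, 1): a_0 = floor(sqrt(213)) = 14, since 14^2 = 196 <= 213 < 225 = 15^2.
Iterate m_{i+1} = d_i*a_i - m_i, d_{i+1} = (213 - m_{i+1}^2)/d_i, a_{i+1} = floor((a_0 + m_{i+1})/d_{i+1}):
  m_1 = 1*14 - 0 = 14, d_1 = (213 - 14^2)/1 = 17/1 = 17, a_1 = floor((14 + 14)/17) = 1.
  m_2 = 17*1 - 14 = 3, d_2 = (213 - 3^2)/17 = 204/17 = 12, a_2 = floor((14 + 3)/12) = 1.
  m_3 = 12*1 - 3 = 9, d_3 = (213 - 9^2)/12 = 132/12 = 11, a_3 = floor((14 + 9)/11) = 2.
  m_4 = 11*2 - 9 = 13, d_4 = (213 - 13^2)/11 = 44/11 = 4, a_4 = floor((14 + 13)/4) = 6.
  m_5 = 4*6 - 13 = 11, d_5 = (213 - 11^2)/4 = 92/4 = 23, a_5 = floor((14 + 11)/23) = 1.
  m_6 = 23*1 - 11 = 12, d_6 = (213 - 12^2)/23 = 69/23 = 3, a_6 = floor((14 + 12)/3) = 8.
  m_7 = 3*8 - 12 = 12, d_7 = (213 - 12^2)/3 = 69/3 = 23, a_7 = floor((14 + 12)/23) = 1.
  m_8 = 23*1 - 12 = 11, d_8 = (213 - 11^2)/23 = 92/23 = 4, a_8 = floor((14 + 11)/4) = 6.
  m_9 = 4*6 - 11 = 13, d_9 = (213 - 13^2)/4 = 44/4 = 11, a_9 = floor((14 + 13)/11) = 2.
  m_10 = 11*2 - 13 = 9, d_10 = (213 - 9^2)/11 = 132/11 = 12, a_10 = floor((14 + 9)/12) = 1.
  m_11 = 12*1 - 9 = 3, d_11 = (213 - 3^2)/12 = 204/12 = 17, a_11 = floor((14 + 3)/17) = 1.
  m_12 = 17*1 - 3 = 14, d_12 = (213 - 14^2)/17 = 17/17 = 1, a_12 = floor((14 + 14)/1) = 28.
  m_13 = 1*28 - 14 = 14, d_13 = (213 - 14^2)/1 = 17/1 = 17: (m_13, d_13) = (m_1, d_1) = (14, 17), so from here the quotients repeat a_1, ..., a_12; the period length is 12.
So sqrt(213) = [14; (1, 1, 2, 6, 1, 8, 1, 6, 2, 1, 1, 28)] with period length k = 12.
k is even, so the fundamental solution of x^2 - 213y^2 = 1 is (p_{k-1}, q_{k-1}) = (p_11, q_11); compute convergents through index 11.
Convergents (p_i = a_i*p_{i-1} + p_{i-2}, q_i = a_i*q_{i-1} + q_{i-2} with p_{-2}=0, p_{-1}=1, q_{-2}=1, q_{-1}=0):
  i=0: a_0=14, p_0 = 14*1 + 0 = 14, q_0 = 14*0 + 1 = 1.
  i=1: a_1=1, p_1 = 1*14 + 1 = 15, q_1 = 1*1 + 0 = 1.
  i=2: a_2=1, p_2 = 1*15 + 14 = 29, q_2 = 1*1 + 1 = 2.
  i=3: a_3=2, p_3 = 2*29 + 15 = 73, q_3 = 2*2 + 1 = 5.
  i=4: a_4=6, p_4 = 6*73 + 29 = 467, q_4 = 6*5 + 2 = 32.
  i=5: a_5=1, p_5 = 1*467 + 73 = 540, q_5 = 1*32 + 5 = 37.
  i=6: a_6=8, p_6 = 8*540 + 467 = 4787, q_6 = 8*37 + 32 = 328.
  i=7: a_7=1, p_7 = 1*4787 + 540 = 5327, q_7 = 1*328 + 37 = 365.
  i=8: a_8=6, p_8 = 6*5327 + 4787 = 36749, q_8 = 6*365 + 328 = 2518.
  i=9: a_9=2, p_9 = 2*36749 + 5327 = 78825, q_9 = 2*2518 + 365 = 5401.
  i=10: a_10=1, p_10 = 1*78825 + 36749 = 115574, q_10 = 1*5401 + 2518 = 7919.
  i=11: a_11=1, p_11 = 1*115574 + 78825 = 194399, q_11 = 1*7919 + 5401 = 13320.
Check: 194399^2 - 213*13320^2 = 37790971201 - 37790971200 = 1, so (x, y) = (194399, 13320) solves the equation, and by the theorem it is the least positive solution.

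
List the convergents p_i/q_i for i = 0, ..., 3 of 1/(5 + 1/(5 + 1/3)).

0/1, 1/5, 5/26, 16/83

Using the convergent recurrence p_i = a_i*p_{i-1} + p_{i-2}, q_i = a_i*q_{i-1} + q_{i-2} with p_{-2}=0, p_{-1}=1, q_{-2}=1, q_{-1}=0:
  i=0: a_0=0, p_0 = 0*1 + 0 = 0, q_0 = 0*0 + 1 = 1.
  i=1: a_1=5, p_1 = 5*0 + 1 = 1, q_1 = 5*1 + 0 = 5.
  i=2: a_2=5, p_2 = 5*1 + 0 = 5, q_2 = 5*5 + 1 = 26.
  i=3: a_3=3, p_3 = 3*5 + 1 = 16, q_3 = 3*26 + 5 = 83.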